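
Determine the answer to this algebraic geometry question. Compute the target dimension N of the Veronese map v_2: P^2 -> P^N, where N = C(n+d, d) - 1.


The Veronese embedding v_d: P^n -> P^N maps each point to all
degree-d monomials in n+1 homogeneous coordinates.
N = C(n+d, d) - 1
N = C(2+2, 2) - 1
N = C(4, 2) - 1
C(4, 2) = 6
N = 6 - 1 = 5

5


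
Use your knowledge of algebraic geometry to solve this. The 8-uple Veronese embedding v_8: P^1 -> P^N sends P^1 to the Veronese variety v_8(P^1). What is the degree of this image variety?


The Veronese variety v_8(P^1) has degree d^r.
d^r = 8^1 = 8

8


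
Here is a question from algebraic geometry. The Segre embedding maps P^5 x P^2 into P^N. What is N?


The Segre embedding maps P^m x P^n into P^N via
all products of coordinates from each factor.
N = (m+1)(n+1) - 1
N = (5+1)(2+1) - 1
N = 6*3 - 1
N = 18 - 1 = 17

17


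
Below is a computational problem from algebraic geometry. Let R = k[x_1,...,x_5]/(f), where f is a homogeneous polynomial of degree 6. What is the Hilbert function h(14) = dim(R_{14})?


For R = k[x_1,...,x_n]/(f) with f homogeneous of degree e:
The Hilbert series is (1 - t^e)/(1 - t)^n.
So h(d) = C(d+n-1, n-1) - C(d-e+n-1, n-1) for d >= e.
With n=5, e=6, d=14:
C(14+5-1, 5-1) = C(18, 4) = 3060
C(14-6+5-1, 5-1) = C(12, 4) = 495
h(14) = 3060 - 495 = 2565

2565


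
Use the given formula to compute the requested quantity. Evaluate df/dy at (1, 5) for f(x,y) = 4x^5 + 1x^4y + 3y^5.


df/dy = 1*x^4 + 5*3*y^4
At (1,5): 1*1^4 + 5*3*5^4
= 1 + 9375
= 9376

9376


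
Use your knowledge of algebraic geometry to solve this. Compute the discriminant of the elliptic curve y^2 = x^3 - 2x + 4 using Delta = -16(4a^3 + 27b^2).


Compute each component:
4a^3 = 4*(-2)^3 = 4*(-8) = -32
27b^2 = 27*4^2 = 27*16 = 432
4a^3 + 27b^2 = -32 + 432 = 400
Delta = -16*400 = -6400

-6400


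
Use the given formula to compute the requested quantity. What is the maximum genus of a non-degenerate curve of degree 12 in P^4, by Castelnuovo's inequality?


Castelnuovo's bound: write d - 1 = m(r-1) + epsilon with 0 <= epsilon < r-1.
d - 1 = 12 - 1 = 11
r - 1 = 4 - 1 = 3
11 = 3*3 + 2, so m = 3, epsilon = 2
pi(d, r) = m(m-1)(r-1)/2 + m*epsilon
= 3*2*3/2 + 3*2
= 18/2 + 6
= 9 + 6 = 15

15


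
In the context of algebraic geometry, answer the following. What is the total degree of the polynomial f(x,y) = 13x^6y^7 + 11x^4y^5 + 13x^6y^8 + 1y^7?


Examine each term for its total degree (sum of exponents).
  Term '13x^6y^7' has total degree 6+7 = 13.
  Term '11x^4y^5' has total degree 4+5 = 9.
  Term '13x^6y^8' has total degree 6+8 = 14.
  Term '1y^7' has total degree 0+7 = 7.
The maximum total degree among all terms is 14.

14


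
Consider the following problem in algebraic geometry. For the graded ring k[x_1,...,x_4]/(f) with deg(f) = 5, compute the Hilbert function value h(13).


For R = k[x_1,...,x_n]/(f) with f homogeneous of degree e:
The Hilbert series is (1 - t^e)/(1 - t)^n.
So h(d) = C(d+n-1, n-1) - C(d-e+n-1, n-1) for d >= e.
With n=4, e=5, d=13:
C(13+4-1, 4-1) = C(16, 3) = 560
C(13-5+4-1, 4-1) = C(11, 3) = 165
h(13) = 560 - 165 = 395

395


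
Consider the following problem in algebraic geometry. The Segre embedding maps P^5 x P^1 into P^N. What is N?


The Segre embedding maps P^m x P^n into P^N via
all products of coordinates from each factor.
N = (m+1)(n+1) - 1
N = (5+1)(1+1) - 1
N = 6*2 - 1
N = 12 - 1 = 11

11


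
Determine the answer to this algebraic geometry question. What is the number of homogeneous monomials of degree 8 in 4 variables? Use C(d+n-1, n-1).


The number of degree-8 monomials in 4 variables is C(d+n-1, n-1).
= C(8+4-1, 4-1) = C(11, 3)
= 165

165


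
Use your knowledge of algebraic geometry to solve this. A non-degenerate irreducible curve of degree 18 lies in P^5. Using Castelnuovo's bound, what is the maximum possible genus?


Castelnuovo's bound: write d - 1 = m(r-1) + epsilon with 0 <= epsilon < r-1.
d - 1 = 18 - 1 = 17
r - 1 = 5 - 1 = 4
17 = 4*4 + 1, so m = 4, epsilon = 1
pi(d, r) = m(m-1)(r-1)/2 + m*epsilon
= 4*3*4/2 + 4*1
= 48/2 + 4
= 24 + 4 = 28

28


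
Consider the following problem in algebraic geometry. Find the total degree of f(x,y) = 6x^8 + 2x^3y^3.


Examine each term for its total degree (sum of exponents).
  Term '6x^8' has total degree 8+0 = 8.
  Term '2x^3y^3' has total degree 3+3 = 6.
The maximum total degree among all terms is 8.

8


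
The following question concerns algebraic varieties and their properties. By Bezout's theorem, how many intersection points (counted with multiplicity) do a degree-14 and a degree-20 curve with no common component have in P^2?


Bezout's theorem states the intersection count equals the product of degrees.
Intersection count = 14 * 20 = 280

280


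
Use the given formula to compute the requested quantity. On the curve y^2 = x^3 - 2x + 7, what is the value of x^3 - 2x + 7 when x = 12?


Compute x^3 - 2x + 7 at x = 12:
x^3 = 12^3 = 1728
(-2)*x = (-2)*12 = -24
Sum: 1728 - 24 + 7 = 1711

1711


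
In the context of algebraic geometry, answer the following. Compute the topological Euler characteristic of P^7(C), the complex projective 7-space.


The complex projective space P^7 has one cell in each even real dimension 0, 2, ..., 14.
The cohomology groups are H^{2k}(P^7) = Z for k = 0,...,7, and 0 otherwise.
Euler characteristic = sum of Betti numbers = 1 per even-dimensional cohomology group.
chi(P^7) = 7 + 1 = 8

8


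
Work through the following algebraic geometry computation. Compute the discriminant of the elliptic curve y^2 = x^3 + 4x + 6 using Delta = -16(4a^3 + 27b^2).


Compute each component:
4a^3 = 4*4^3 = 4*64 = 256
27b^2 = 27*6^2 = 27*36 = 972
4a^3 + 27b^2 = 256 + 972 = 1228
Delta = -16*1228 = -19648

-19648


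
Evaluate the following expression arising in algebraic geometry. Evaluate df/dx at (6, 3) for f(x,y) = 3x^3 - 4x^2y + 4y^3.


df/dx = 3*3*x^2 + 2*(-4)*x^1*y
At (6,3): 3*3*6^2 + 2*(-4)*6^1*3
= 324 - 144
= 180

180


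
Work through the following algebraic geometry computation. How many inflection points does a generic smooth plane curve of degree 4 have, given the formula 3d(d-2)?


For a general smooth plane curve C of degree d, the inflection points are
the intersection of C with its Hessian curve, which has degree 3(d-2).
By Bezout, the total intersection number is d * 3(d-2) = 4 * 6 = 24.
For a general curve every flex is ordinary, so each contributes
multiplicity 1 to C·Hess(C), and the number of distinct inflection
points is 3d(d-2).
Inflection points = 3*4*(4-2) = 3*4*2 = 24

24


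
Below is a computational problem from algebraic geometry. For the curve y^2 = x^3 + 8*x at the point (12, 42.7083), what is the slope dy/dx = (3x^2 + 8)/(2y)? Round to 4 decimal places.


Using implicit differentiation of y^2 = x^3 + 8*x:
2y * dy/dx = 3x^2 + 8
dy/dx = (3x^2 + 8)/(2y)
Numerator: 3*12^2 + 8 = 440
Denominator: 2*42.7083 = 85.4166
dy/dx = 440/85.4166 = 5.1512

5.1512


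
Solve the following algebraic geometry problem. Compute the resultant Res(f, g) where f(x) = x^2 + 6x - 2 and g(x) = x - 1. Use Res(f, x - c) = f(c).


For Res(f, x - c), we evaluate f at x = c.
f(1) = 1^2 + 6*1 - 2
= 1 + 6 - 2
= 7 - 2 = 5
Res(f, g) = 5

5


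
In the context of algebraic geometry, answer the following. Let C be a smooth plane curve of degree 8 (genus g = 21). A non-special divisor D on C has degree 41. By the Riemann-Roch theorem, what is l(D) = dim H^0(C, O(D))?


First, compute the genus of a smooth plane curve of degree 8:
g = (d-1)(d-2)/2 = (8-1)(8-2)/2 = 21
For a non-special divisor D (i.e., h^1(D) = 0), Riemann-Roch gives:
l(D) = deg(D) - g + 1
Since deg(D) = 41 >= 2g - 1 = 41, D is non-special.
l(D) = 41 - 21 + 1 = 21

21


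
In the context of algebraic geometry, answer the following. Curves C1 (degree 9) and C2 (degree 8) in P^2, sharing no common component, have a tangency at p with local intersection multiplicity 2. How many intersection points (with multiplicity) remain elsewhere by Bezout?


By Bezout's theorem, the total intersection number is d1 * d2.
Total = 9 * 8 = 72
Intersection multiplicity at p = 2
Remaining intersections = 72 - 2 = 70

70


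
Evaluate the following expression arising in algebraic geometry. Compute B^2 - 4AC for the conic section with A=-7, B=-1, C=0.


The discriminant of a conic Ax^2 + Bxy + Cy^2 + ... = 0 is B^2 - 4AC.
B^2 = (-1)^2 = 1
4AC = 4*(-7)*0 = 0
Discriminant = 1 + 0 = 1

1


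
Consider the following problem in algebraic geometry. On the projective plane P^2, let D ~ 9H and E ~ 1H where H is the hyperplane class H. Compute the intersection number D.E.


Using bilinearity of the intersection pairing on the projective plane P^2:
(aH).(bH) = ab * (H.H)
We have H^2 = 1 (Bezout).
D.E = (9H).(1H) = 9*1*1
= 9*1
= 9

9


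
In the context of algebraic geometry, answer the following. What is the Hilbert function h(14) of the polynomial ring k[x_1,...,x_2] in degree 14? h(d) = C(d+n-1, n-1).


The Hilbert function for the polynomial ring in 2 variables is:
h(d) = C(d+n-1, n-1)
h(14) = C(14+2-1, 2-1) = C(15, 1)
= 15! / (1! * 14!)
= 15

15


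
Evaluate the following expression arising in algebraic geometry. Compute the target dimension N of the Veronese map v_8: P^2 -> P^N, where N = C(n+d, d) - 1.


The Veronese embedding v_d: P^n -> P^N maps each point to all
degree-d monomials in n+1 homogeneous coordinates.
N = C(n+d, d) - 1
N = C(2+8, 8) - 1
N = C(10, 8) - 1
C(10, 8) = 45
N = 45 - 1 = 44

44


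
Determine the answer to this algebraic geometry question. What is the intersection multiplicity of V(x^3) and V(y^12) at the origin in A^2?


The intersection multiplicity of V(x^a) and V(y^b) at the origin is:
I(O; V(x^3), V(y^12)) = dim_k(k[x,y]/(x^3, y^12))
A basis for k[x,y]/(x^3, y^12) is the set of monomials x^i * y^j
where 0 <= i < 3 and 0 <= j < 12.
The number of such monomials is 3 * 12 = 36

36


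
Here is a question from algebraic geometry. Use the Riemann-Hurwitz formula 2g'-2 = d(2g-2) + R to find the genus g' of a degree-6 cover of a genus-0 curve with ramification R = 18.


Riemann-Hurwitz formula: 2g' - 2 = d(2g - 2) + R
Given: d = 6, g = 0, R = 18
2g' - 2 = 6*(2*0 - 2) + 18
2g' - 2 = 6*(-2) + 18
2g' - 2 = -12 + 18 = 6
2g' = 8
g' = 4

4


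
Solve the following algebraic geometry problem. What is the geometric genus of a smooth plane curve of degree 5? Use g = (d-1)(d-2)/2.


Using the genus formula for smooth plane curves:
g = (d-1)(d-2)/2
g = (5-1)(5-2)/2
g = 4*3/2
g = 12/2 = 6

6


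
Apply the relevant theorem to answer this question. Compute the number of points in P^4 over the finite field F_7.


P^4(F_7) has (q^(n+1) - 1)/(q - 1) points.
= 7^4 + 7^3 + 7^2 + 7^1 + 7^0
= 2401 + 343 + 49 + 7 + 1
= 2801

2801


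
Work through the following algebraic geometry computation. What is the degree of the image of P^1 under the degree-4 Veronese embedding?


The Veronese variety v_4(P^1) has degree d^r.
d^r = 4^1 = 4

4


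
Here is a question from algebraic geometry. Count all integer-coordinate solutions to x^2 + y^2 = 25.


Systematically check integer values of x where x^2 <= 25.
For each valid x, check if 25 - x^2 is a perfect square.
x=0: 25 - 0 = 25, sqrt = 5 (valid)
x=3: 25 - 9 = 16, sqrt = 4 (valid)
x=4: 25 - 16 = 9, sqrt = 3 (valid)
x=5: 25 - 25 = 0, sqrt = 0 (valid)
Total integer solutions found: 12

12


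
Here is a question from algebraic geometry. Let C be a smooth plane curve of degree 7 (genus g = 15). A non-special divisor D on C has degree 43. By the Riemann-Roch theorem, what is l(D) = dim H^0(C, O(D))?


First, compute the genus of a smooth plane curve of degree 7:
g = (d-1)(d-2)/2 = (7-1)(7-2)/2 = 15
For a non-special divisor D (i.e., h^1(D) = 0), Riemann-Roch gives:
l(D) = deg(D) - g + 1
Since deg(D) = 43 >= 2g - 1 = 29, D is non-special.
l(D) = 43 - 15 + 1 = 29

29


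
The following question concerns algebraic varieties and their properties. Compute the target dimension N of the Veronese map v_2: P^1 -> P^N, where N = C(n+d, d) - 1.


The Veronese embedding v_d: P^n -> P^N maps each point to all
degree-d monomials in n+1 homogeneous coordinates.
N = C(n+d, d) - 1
N = C(1+2, 2) - 1
N = C(3, 2) - 1
C(3, 2) = 3
N = 3 - 1 = 2

2


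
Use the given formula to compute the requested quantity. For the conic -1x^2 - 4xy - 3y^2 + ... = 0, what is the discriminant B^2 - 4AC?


The discriminant of a conic Ax^2 + Bxy + Cy^2 + ... = 0 is B^2 - 4AC.
B^2 = (-4)^2 = 16
4AC = 4*(-1)*(-3) = 12
Discriminant = 16 - 12 = 4

4


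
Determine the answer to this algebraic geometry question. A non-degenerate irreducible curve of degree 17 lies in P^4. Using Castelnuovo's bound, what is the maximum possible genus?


Castelnuovo's bound: write d - 1 = m(r-1) + epsilon with 0 <= epsilon < r-1.
d - 1 = 17 - 1 = 16
r - 1 = 4 - 1 = 3
16 = 5*3 + 1, so m = 5, epsilon = 1
pi(d, r) = m(m-1)(r-1)/2 + m*epsilon
= 5*4*3/2 + 5*1
= 60/2 + 5
= 30 + 5 = 35

35


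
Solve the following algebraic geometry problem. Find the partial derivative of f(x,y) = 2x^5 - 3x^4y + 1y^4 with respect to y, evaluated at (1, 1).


df/dy = (-3)*x^4 + 4*1*y^3
At (1,1): (-3)*1^4 + 4*1*1^3
= -3 + 4
= 1

1


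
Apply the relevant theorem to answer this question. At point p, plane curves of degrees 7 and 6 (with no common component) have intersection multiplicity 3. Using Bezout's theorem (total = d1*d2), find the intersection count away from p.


By Bezout's theorem, the total intersection number is d1 * d2.
Total = 7 * 6 = 42
Intersection multiplicity at p = 3
Remaining intersections = 42 - 3 = 39

39


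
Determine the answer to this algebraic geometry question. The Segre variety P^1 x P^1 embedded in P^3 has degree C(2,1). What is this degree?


The degree of the Segre variety P^1 x P^1 is C(m+n, m).
= C(2, 1)
= 2

2


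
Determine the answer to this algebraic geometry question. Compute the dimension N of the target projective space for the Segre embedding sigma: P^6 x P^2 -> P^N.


The Segre embedding maps P^m x P^n into P^N via
all products of coordinates from each factor.
N = (m+1)(n+1) - 1
N = (6+1)(2+1) - 1
N = 7*3 - 1
N = 21 - 1 = 20

20


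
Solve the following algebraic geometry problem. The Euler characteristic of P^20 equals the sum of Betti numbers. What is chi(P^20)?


The complex projective space P^20 has one cell in each even real dimension 0, 2, ..., 40.
The cohomology groups are H^{2k}(P^20) = Z for k = 0,...,20, and 0 otherwise.
Euler characteristic = sum of Betti numbers = 1 per even-dimensional cohomology group.
chi(P^20) = 20 + 1 = 21

21


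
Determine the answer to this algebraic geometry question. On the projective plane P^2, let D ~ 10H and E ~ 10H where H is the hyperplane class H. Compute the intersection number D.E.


Using bilinearity of the intersection pairing on the projective plane P^2:
(aH).(bH) = ab * (H.H)
We have H^2 = 1 (Bezout).
D.E = (10H).(10H) = 10*10*1
= 100*1
= 100

100


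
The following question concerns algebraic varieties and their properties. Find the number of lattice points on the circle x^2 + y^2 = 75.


Systematically check integer values of x where x^2 <= 75.
For each valid x, check if 75 - x^2 is a perfect square.
Total integer solutions found: 0

0


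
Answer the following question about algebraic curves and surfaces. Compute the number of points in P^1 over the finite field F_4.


P^1(F_4) has (q^(n+1) - 1)/(q - 1) points.
= 4^1 + 4^0
= 4 + 1
= 5

5


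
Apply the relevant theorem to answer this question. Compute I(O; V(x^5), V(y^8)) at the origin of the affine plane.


The intersection multiplicity of V(x^a) and V(y^b) at the origin is:
I(O; V(x^5), V(y^8)) = dim_k(k[x,y]/(x^5, y^8))
A basis for k[x,y]/(x^5, y^8) is the set of monomials x^i * y^j
where 0 <= i < 5 and 0 <= j < 8.
The number of such monomials is 5 * 8 = 40

40


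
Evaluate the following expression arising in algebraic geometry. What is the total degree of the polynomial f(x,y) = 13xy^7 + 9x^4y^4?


Examine each term for its total degree (sum of exponents).
  Term '13xy^7' has total degree 1+7 = 8.
  Term '9x^4y^4' has total degree 4+4 = 8.
The maximum total degree among all terms is 8.

8


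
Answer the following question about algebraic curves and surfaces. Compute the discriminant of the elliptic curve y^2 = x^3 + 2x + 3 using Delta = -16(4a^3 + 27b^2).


Compute each component:
4a^3 = 4*2^3 = 4*8 = 32
27b^2 = 27*3^2 = 27*9 = 243
4a^3 + 27b^2 = 32 + 243 = 275
Delta = -16*275 = -4400

-4400


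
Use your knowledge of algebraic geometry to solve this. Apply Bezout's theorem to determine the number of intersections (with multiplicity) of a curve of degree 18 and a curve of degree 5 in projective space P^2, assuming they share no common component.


Bezout's theorem states the intersection count equals the product of degrees.
Intersection count = 18 * 5 = 90

90


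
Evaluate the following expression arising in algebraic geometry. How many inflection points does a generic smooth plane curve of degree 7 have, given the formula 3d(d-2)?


For a general smooth plane curve C of degree d, the inflection points are
the intersection of C with its Hessian curve, which has degree 3(d-2).
By Bezout, the total intersection number is d * 3(d-2) = 7 * 15 = 105.
For a general curve every flex is ordinary, so each contributes
multiplicity 1 to C·Hess(C), and the number of distinct inflection
points is 3d(d-2).
Inflection points = 3*7*(7-2) = 3*7*5 = 105

105


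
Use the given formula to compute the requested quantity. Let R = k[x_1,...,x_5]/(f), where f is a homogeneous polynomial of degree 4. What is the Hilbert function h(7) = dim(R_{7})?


For R = k[x_1,...,x_n]/(f) with f homogeneous of degree e:
The Hilbert series is (1 - t^e)/(1 - t)^n.
So h(d) = C(d+n-1, n-1) - C(d-e+n-1, n-1) for d >= e.
With n=5, e=4, d=7:
C(7+5-1, 5-1) = C(11, 4) = 330
C(7-4+5-1, 5-1) = C(7, 4) = 35
h(7) = 330 - 35 = 295

295


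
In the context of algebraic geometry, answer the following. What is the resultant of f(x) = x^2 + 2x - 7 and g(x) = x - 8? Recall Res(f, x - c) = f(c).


For Res(f, x - c), we evaluate f at x = c.
f(8) = 8^2 + 2*8 - 7
= 64 + 16 - 7
= 80 - 7 = 73
Res(f, g) = 73

73


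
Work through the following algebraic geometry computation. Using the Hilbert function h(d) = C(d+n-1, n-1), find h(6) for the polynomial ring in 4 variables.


The Hilbert function for the polynomial ring in 4 variables is:
h(d) = C(d+n-1, n-1)
h(6) = C(6+4-1, 4-1) = C(9, 3)
= 9! / (3! * 6!)
= 84

84


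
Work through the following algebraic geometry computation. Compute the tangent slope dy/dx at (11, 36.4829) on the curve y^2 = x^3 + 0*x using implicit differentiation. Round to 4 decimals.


Using implicit differentiation of y^2 = x^3 + 0*x:
2y * dy/dx = 3x^2 + 0
dy/dx = (3x^2 + 0)/(2y)
Numerator: 3*11^2 + 0 = 363
Denominator: 2*36.4829 = 72.9658
dy/dx = 363/72.9658 = 4.9749

4.9749


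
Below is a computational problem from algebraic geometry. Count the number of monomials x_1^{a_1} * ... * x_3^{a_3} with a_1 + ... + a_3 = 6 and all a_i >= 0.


The number of degree-6 monomials in 3 variables is C(d+n-1, n-1).
= C(6+3-1, 3-1) = C(8, 2)
= 28

28


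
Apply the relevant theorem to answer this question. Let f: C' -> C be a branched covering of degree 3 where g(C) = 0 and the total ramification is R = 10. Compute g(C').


Riemann-Hurwitz formula: 2g' - 2 = d(2g - 2) + R
Given: d = 3, g = 0, R = 10
2g' - 2 = 3*(2*0 - 2) + 10
2g' - 2 = 3*(-2) + 10
2g' - 2 = -6 + 10 = 4
2g' = 6
g' = 3

3


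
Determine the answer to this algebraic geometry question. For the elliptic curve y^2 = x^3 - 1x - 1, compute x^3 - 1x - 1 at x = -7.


Compute x^3 - 1x - 1 at x = -7:
x^3 = (-7)^3 = -343
(-1)*x = (-1)*(-7) = 7
Sum: -343 + 7 - 1 = -337

-337


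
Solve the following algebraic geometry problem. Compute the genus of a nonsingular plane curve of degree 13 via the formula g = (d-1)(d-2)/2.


Using the genus formula for smooth plane curves:
g = (d-1)(d-2)/2
g = (13-1)(13-2)/2
g = 12*11/2
g = 132/2 = 66

66


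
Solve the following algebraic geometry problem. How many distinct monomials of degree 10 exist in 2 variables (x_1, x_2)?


The number of degree-10 monomials in 2 variables is C(d+n-1, n-1).
= C(10+2-1, 2-1) = C(11, 1)
= 11

11


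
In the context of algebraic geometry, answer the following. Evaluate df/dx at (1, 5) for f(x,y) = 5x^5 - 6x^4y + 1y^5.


df/dx = 5*5*x^4 + 4*(-6)*x^3*y
At (1,5): 5*5*1^4 + 4*(-6)*1^3*5
= 25 - 120
= -95

-95


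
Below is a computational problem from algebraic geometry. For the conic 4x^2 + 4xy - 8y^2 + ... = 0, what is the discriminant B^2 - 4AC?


The discriminant of a conic Ax^2 + Bxy + Cy^2 + ... = 0 is B^2 - 4AC.
B^2 = 4^2 = 16
4AC = 4*4*(-8) = -128
Discriminant = 16 + 128 = 144

144


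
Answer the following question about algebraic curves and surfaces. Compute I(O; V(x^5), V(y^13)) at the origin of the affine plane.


The intersection multiplicity of V(x^a) and V(y^b) at the origin is:
I(O; V(x^5), V(y^13)) = dim_k(k[x,y]/(x^5, y^13))
A basis for k[x,y]/(x^5, y^13) is the set of monomials x^i * y^j
where 0 <= i < 5 and 0 <= j < 13.
The number of such monomials is 5 * 13 = 65

65


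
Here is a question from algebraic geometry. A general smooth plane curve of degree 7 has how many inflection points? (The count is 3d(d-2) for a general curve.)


For a general smooth plane curve C of degree d, the inflection points are
the intersection of C with its Hessian curve, which has degree 3(d-2).
By Bezout, the total intersection number is d * 3(d-2) = 7 * 15 = 105.
For a general curve every flex is ordinary, so each contributes
multiplicity 1 to C·Hess(C), and the number of distinct inflection
points is 3d(d-2).
Inflection points = 3*7*(7-2) = 3*7*5 = 105

105


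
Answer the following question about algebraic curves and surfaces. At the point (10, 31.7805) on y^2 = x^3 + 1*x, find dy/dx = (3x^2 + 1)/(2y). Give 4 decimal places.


Using implicit differentiation of y^2 = x^3 + 1*x:
2y * dy/dx = 3x^2 + 1
dy/dx = (3x^2 + 1)/(2y)
Numerator: 3*10^2 + 1 = 301
Denominator: 2*31.7805 = 63.561
dy/dx = 301/63.561 = 4.7356

4.7356


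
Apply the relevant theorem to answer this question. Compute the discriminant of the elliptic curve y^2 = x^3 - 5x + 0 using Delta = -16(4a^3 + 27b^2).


Compute each component:
4a^3 = 4*(-5)^3 = 4*(-125) = -500
27b^2 = 27*0^2 = 27*0 = 0
4a^3 + 27b^2 = -500 + 0 = -500
Delta = -16*(-500) = 8000

8000


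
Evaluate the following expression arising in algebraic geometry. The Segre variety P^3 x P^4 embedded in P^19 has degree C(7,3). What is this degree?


The degree of the Segre variety P^3 x P^4 is C(m+n, m).
= C(7, 3)
= 35

35


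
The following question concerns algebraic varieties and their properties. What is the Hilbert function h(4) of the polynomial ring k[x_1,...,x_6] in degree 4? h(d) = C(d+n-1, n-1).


The Hilbert function for the polynomial ring in 6 variables is:
h(d) = C(d+n-1, n-1)
h(4) = C(4+6-1, 6-1) = C(9, 5)
= 9! / (5! * 4!)
= 126

126


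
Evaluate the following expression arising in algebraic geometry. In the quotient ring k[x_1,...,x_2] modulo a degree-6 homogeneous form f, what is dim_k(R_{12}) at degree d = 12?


For R = k[x_1,...,x_n]/(f) with f homogeneous of degree e:
The Hilbert series is (1 - t^e)/(1 - t)^n.
So h(d) = C(d+n-1, n-1) - C(d-e+n-1, n-1) for d >= e.
With n=2, e=6, d=12:
C(12+2-1, 2-1) = C(13, 1) = 13
C(12-6+2-1, 2-1) = C(7, 1) = 7
h(12) = 13 - 7 = 6

6


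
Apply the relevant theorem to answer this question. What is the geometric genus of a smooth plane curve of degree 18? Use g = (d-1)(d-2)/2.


Using the genus formula for smooth plane curves:
g = (d-1)(d-2)/2
g = (18-1)(18-2)/2
g = 17*16/2
g = 272/2 = 136

136


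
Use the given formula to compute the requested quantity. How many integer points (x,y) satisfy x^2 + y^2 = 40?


Systematically check integer values of x where x^2 <= 40.
For each valid x, check if 40 - x^2 is a perfect square.
x=2: 40 - 4 = 36, sqrt = 6 (valid)
x=6: 40 - 36 = 4, sqrt = 2 (valid)
Total integer solutions found: 8

8


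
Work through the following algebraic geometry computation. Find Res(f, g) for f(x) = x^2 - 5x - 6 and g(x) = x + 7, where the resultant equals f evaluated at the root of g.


For Res(f, x - c), we evaluate f at x = c.
f(-7) = (-7)^2 - 5*(-7) - 6
= 49 + 35 - 6
= 84 - 6 = 78
Res(f, g) = 78

78


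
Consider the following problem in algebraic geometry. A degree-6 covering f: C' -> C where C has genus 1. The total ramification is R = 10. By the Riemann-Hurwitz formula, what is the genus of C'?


Riemann-Hurwitz formula: 2g' - 2 = d(2g - 2) + R
Given: d = 6, g = 1, R = 10
2g' - 2 = 6*(2*1 - 2) + 10
2g' - 2 = 6*0 + 10
2g' - 2 = 0 + 10 = 10
2g' = 12
g' = 6

6


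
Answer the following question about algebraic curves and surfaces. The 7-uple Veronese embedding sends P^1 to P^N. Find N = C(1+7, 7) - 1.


The Veronese embedding v_d: P^n -> P^N maps each point to all
degree-d monomials in n+1 homogeneous coordinates.
N = C(n+d, d) - 1
N = C(1+7, 7) - 1
N = C(8, 7) - 1
C(8, 7) = 8
N = 8 - 1 = 7

7


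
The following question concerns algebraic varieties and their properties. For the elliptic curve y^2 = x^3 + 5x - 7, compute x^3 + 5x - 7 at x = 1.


Compute x^3 + 5x - 7 at x = 1:
x^3 = 1^3 = 1
5*x = 5*1 = 5
Sum: 1 + 5 - 7 = -1

-1


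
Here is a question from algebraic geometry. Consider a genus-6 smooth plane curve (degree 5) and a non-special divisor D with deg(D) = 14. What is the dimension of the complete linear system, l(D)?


First, compute the genus of a smooth plane curve of degree 5:
g = (d-1)(d-2)/2 = (5-1)(5-2)/2 = 6
For a non-special divisor D (i.e., h^1(D) = 0), Riemann-Roch gives:
l(D) = deg(D) - g + 1
Since deg(D) = 14 >= 2g - 1 = 11, D is non-special.
l(D) = 14 - 6 + 1 = 9

9


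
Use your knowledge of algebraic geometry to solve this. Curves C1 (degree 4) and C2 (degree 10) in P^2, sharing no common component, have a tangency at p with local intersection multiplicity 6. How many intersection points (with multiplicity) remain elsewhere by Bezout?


By Bezout's theorem, the total intersection number is d1 * d2.
Total = 4 * 10 = 40
Intersection multiplicity at p = 6
Remaining intersections = 40 - 6 = 34

34


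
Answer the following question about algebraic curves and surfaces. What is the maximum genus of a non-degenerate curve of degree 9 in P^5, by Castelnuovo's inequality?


Castelnuovo's bound: write d - 1 = m(r-1) + epsilon with 0 <= epsilon < r-1.
d - 1 = 9 - 1 = 8
r - 1 = 5 - 1 = 4
8 = 2*4 + 0, so m = 2, epsilon = 0
pi(d, r) = m(m-1)(r-1)/2 + m*epsilon
= 2*1*4/2 + 2*0
= 8/2 + 0
= 4 + 0 = 4

4


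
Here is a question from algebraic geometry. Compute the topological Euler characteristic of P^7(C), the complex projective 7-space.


The complex projective space P^7 has one cell in each even real dimension 0, 2, ..., 14.
The cohomology groups are H^{2k}(P^7) = Z for k = 0,...,7, and 0 otherwise.
Euler characteristic = sum of Betti numbers = 1 per even-dimensional cohomology group.
chi(P^7) = 7 + 1 = 8

8


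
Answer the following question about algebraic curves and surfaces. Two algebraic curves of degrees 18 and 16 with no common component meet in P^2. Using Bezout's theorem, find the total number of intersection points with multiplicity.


Bezout's theorem states the intersection count equals the product of degrees.
Intersection count = 18 * 16 = 288

288


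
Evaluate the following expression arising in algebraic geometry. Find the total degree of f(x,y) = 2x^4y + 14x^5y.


Examine each term for its total degree (sum of exponents).
  Term '2x^4y' has total degree 4+1 = 5.
  Term '14x^5y' has total degree 5+1 = 6.
The maximum total degree among all terms is 6.

6


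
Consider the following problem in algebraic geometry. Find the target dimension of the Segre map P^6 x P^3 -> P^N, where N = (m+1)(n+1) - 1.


The Segre embedding maps P^m x P^n into P^N via
all products of coordinates from each factor.
N = (m+1)(n+1) - 1
N = (6+1)(3+1) - 1
N = 7*4 - 1
N = 28 - 1 = 27

27


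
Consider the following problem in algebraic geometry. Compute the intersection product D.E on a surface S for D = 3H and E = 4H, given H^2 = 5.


Using bilinearity of the intersection pairing on a surface S:
(aH).(bH) = ab * (H.H)
We have H^2 = 5.
D.E = (3H).(4H) = 3*4*5
= 12*5
= 60

60


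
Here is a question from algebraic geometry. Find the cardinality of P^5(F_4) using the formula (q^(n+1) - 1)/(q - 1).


P^5(F_4) has (q^(n+1) - 1)/(q - 1) points.
= 4^5 + 4^4 + 4^3 + 4^2 + 4^1 + 4^0
= 1024 + 256 + 64 + 16 + 4 + 1
= 1365

1365


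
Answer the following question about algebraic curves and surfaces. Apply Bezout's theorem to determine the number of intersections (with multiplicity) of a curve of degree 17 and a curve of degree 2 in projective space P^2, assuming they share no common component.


Bezout's theorem states the intersection count equals the product of degrees.
Intersection count = 17 * 2 = 34

34


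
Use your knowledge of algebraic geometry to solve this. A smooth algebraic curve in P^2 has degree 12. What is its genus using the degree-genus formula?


Using the genus formula for smooth plane curves:
g = (d-1)(d-2)/2
g = (12-1)(12-2)/2
g = 11*10/2
g = 110/2 = 55

55


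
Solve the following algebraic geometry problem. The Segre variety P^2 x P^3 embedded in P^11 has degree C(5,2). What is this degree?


The degree of the Segre variety P^2 x P^3 is C(m+n, m).
= C(5, 2)
= 10

10


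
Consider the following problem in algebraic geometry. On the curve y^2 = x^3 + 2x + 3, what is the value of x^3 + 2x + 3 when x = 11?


Compute x^3 + 2x + 3 at x = 11:
x^3 = 11^3 = 1331
2*x = 2*11 = 22
Sum: 1331 + 22 + 3 = 1356

1356


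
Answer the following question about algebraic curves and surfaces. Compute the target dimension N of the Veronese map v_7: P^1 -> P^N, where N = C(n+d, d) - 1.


The Veronese embedding v_d: P^n -> P^N maps each point to all
degree-d monomials in n+1 homogeneous coordinates.
N = C(n+d, d) - 1
N = C(1+7, 7) - 1
N = C(8, 7) - 1
C(8, 7) = 8
N = 8 - 1 = 7

7


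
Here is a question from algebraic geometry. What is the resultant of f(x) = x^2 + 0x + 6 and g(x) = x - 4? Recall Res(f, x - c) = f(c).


For Res(f, x - c), we evaluate f at x = c.
f(4) = 4^2 + 0*4 + 6
= 16 + 0 + 6
= 16 + 6 = 22
Res(f, g) = 22

22


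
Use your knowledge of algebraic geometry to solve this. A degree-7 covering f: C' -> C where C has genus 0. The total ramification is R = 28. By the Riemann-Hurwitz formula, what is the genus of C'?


Riemann-Hurwitz formula: 2g' - 2 = d(2g - 2) + R
Given: d = 7, g = 0, R = 28
2g' - 2 = 7*(2*0 - 2) + 28
2g' - 2 = 7*(-2) + 28
2g' - 2 = -14 + 28 = 14
2g' = 16
g' = 8

8


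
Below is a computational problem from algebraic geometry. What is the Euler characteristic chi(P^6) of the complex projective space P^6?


The complex projective space P^6 has one cell in each even real dimension 0, 2, ..., 12.
The cohomology groups are H^{2k}(P^6) = Z for k = 0,...,6, and 0 otherwise.
Euler characteristic = sum of Betti numbers = 1 per even-dimensional cohomology group.
chi(P^6) = 6 + 1 = 7

7


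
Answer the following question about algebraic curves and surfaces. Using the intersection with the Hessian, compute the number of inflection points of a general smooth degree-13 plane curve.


For a general smooth plane curve C of degree d, the inflection points are
the intersection of C with its Hessian curve, which has degree 3(d-2).
By Bezout, the total intersection number is d * 3(d-2) = 13 * 33 = 429.
For a general curve every flex is ordinary, so each contributes
multiplicity 1 to C·Hess(C), and the number of distinct inflection
points is 3d(d-2).
Inflection points = 3*13*(13-2) = 3*13*11 = 429

429


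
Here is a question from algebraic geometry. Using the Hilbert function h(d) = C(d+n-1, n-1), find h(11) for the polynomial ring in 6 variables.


The Hilbert function for the polynomial ring in 6 variables is:
h(d) = C(d+n-1, n-1)
h(11) = C(11+6-1, 6-1) = C(16, 5)
= 16! / (5! * 11!)
= 4368

4368


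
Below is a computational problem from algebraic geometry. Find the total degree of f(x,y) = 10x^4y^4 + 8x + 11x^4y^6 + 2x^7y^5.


Examine each term for its total degree (sum of exponents).
  Term '10x^4y^4' has total degree 4+4 = 8.
  Term '8x' has total degree 1+0 = 1.
  Term '11x^4y^6' has total degree 4+6 = 10.
  Term '2x^7y^5' has total degree 7+5 = 12.
The maximum total degree among all terms is 12.

12


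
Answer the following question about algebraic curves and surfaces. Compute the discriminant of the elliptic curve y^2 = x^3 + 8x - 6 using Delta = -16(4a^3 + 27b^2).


Compute each component:
4a^3 = 4*8^3 = 4*512 = 2048
27b^2 = 27*(-6)^2 = 27*36 = 972
4a^3 + 27b^2 = 2048 + 972 = 3020
Delta = -16*3020 = -48320

-48320


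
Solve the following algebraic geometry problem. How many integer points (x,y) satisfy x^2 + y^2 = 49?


Systematically check integer values of x where x^2 <= 49.
For each valid x, check if 49 - x^2 is a perfect square.
x=0: 49 - 0 = 49, sqrt = 7 (valid)
x=7: 49 - 49 = 0, sqrt = 0 (valid)
Total integer solutions found: 4

4


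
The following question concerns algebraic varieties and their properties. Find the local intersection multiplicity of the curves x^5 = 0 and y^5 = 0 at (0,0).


The intersection multiplicity of V(x^a) and V(y^b) at the origin is:
I(O; V(x^5), V(y^5)) = dim_k(k[x,y]/(x^5, y^5))
A basis for k[x,y]/(x^5, y^5) is the set of monomials x^i * y^j
where 0 <= i < 5 and 0 <= j < 5.
The number of such monomials is 5 * 5 = 25

25


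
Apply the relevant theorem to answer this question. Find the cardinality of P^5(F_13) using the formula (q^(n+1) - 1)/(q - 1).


P^5(F_13) has (q^(n+1) - 1)/(q - 1) points.
= 13^5 + 13^4 + 13^3 + 13^2 + 13^1 + 13^0
= 371293 + 28561 + 2197 + 169 + 13 + 1
= 402234

402234


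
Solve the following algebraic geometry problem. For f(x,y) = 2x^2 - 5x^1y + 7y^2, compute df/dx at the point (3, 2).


df/dx = 2*2*x^1 + 1*(-5)*x^0*y
At (3,2): 2*2*3^1 + 1*(-5)*3^0*2
= 12 - 10
= 2

2


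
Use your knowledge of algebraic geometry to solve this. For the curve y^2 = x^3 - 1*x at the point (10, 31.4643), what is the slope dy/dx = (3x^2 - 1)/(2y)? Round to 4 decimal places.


Using implicit differentiation of y^2 = x^3 - 1*x:
2y * dy/dx = 3x^2 - 1
dy/dx = (3x^2 - 1)/(2y)
Numerator: 3*10^2 - 1 = 299
Denominator: 2*31.4643 = 62.9286
dy/dx = 299/62.9286 = 4.7514

4.7514


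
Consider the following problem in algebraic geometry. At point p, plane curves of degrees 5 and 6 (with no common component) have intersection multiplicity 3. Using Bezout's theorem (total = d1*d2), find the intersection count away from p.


By Bezout's theorem, the total intersection number is d1 * d2.
Total = 5 * 6 = 30
Intersection multiplicity at p = 3
Remaining intersections = 30 - 3 = 27

27


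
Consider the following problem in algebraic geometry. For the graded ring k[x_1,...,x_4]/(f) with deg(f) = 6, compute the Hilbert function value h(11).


For R = k[x_1,...,x_n]/(f) with f homogeneous of degree e:
The Hilbert series is (1 - t^e)/(1 - t)^n.
So h(d) = C(d+n-1, n-1) - C(d-e+n-1, n-1) for d >= e.
With n=4, e=6, d=11:
C(11+4-1, 4-1) = C(14, 3) = 364
C(11-6+4-1, 4-1) = C(8, 3) = 56
h(11) = 364 - 56 = 308

308


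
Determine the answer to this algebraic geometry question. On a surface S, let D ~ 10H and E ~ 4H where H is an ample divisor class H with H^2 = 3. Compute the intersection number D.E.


Using bilinearity of the intersection pairing on a surface S:
(aH).(bH) = ab * (H.H)
We have H^2 = 3.
D.E = (10H).(4H) = 10*4*3
= 40*3
= 120

120


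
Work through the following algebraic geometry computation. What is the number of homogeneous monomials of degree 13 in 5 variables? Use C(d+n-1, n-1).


The number of degree-13 monomials in 5 variables is C(d+n-1, n-1).
= C(13+5-1, 5-1) = C(17, 4)
= 2380

2380


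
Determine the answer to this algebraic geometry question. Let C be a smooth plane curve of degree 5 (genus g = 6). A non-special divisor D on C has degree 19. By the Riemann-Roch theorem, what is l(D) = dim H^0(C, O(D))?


First, compute the genus of a smooth plane curve of degree 5:
g = (d-1)(d-2)/2 = (5-1)(5-2)/2 = 6
For a non-special divisor D (i.e., h^1(D) = 0), Riemann-Roch gives:
l(D) = deg(D) - g + 1
Since deg(D) = 19 >= 2g - 1 = 11, D is non-special.
l(D) = 19 - 6 + 1 = 14

14


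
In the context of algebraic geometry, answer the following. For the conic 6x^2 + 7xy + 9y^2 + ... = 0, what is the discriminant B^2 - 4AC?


The discriminant of a conic Ax^2 + Bxy + Cy^2 + ... = 0 is B^2 - 4AC.
B^2 = 7^2 = 49
4AC = 4*6*9 = 216
Discriminant = 49 - 216 = -167

-167


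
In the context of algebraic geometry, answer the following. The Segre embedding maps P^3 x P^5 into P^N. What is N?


The Segre embedding maps P^m x P^n into P^N via
all products of coordinates from each factor.
N = (m+1)(n+1) - 1
N = (3+1)(5+1) - 1
N = 4*6 - 1
N = 24 - 1 = 23

23


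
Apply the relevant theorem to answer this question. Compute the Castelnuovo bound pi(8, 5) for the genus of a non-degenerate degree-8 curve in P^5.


Castelnuovo's bound: write d - 1 = m(r-1) + epsilon with 0 <= epsilon < r-1.
d - 1 = 8 - 1 = 7
r - 1 = 5 - 1 = 4
7 = 1*4 + 3, so m = 1, epsilon = 3
pi(d, r) = m(m-1)(r-1)/2 + m*epsilon
= 1*0*4/2 + 1*3
= 0/2 + 3
= 0 + 3 = 3

3


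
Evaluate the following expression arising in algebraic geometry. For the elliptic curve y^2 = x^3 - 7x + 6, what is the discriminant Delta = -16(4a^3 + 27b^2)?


Compute each component:
4a^3 = 4*(-7)^3 = 4*(-343) = -1372
27b^2 = 27*6^2 = 27*36 = 972
4a^3 + 27b^2 = -1372 + 972 = -400
Delta = -16*(-400) = 6400

6400


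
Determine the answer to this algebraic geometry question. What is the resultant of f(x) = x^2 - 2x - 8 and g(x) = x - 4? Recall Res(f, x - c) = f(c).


For Res(f, x - c), we evaluate f at x = c.
f(4) = 4^2 - 2*4 - 8
= 16 - 8 - 8
= 8 - 8 = 0
Res(f, g) = 0

0


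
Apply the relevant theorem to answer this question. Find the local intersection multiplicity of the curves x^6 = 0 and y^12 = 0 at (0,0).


The intersection multiplicity of V(x^a) and V(y^b) at the origin is:
I(O; V(x^6), V(y^12)) = dim_k(k[x,y]/(x^6, y^12))
A basis for k[x,y]/(x^6, y^12) is the set of monomials x^i * y^j
where 0 <= i < 6 and 0 <= j < 12.
The number of such monomials is 6 * 12 = 72

72


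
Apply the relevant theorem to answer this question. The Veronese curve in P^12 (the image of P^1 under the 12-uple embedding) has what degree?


The rational normal curve in P^12 is the image of P^1 under the 12-uple Veronese.
A general hyperplane in P^12 pulls back to a degree-12 form on P^1, which has 12 zeros,
so the curve meets a general hyperplane in 12 points. Degree = 12.

12


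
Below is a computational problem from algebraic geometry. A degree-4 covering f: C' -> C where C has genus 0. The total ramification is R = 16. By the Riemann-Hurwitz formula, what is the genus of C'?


Riemann-Hurwitz formula: 2g' - 2 = d(2g - 2) + R
Given: d = 4, g = 0, R = 16
2g' - 2 = 4*(2*0 - 2) + 16
2g' - 2 = 4*(-2) + 16
2g' - 2 = -8 + 16 = 8
2g' = 10
g' = 5

5


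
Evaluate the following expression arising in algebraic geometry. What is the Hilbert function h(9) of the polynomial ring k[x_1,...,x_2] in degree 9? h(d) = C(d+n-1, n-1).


The Hilbert function for the polynomial ring in 2 variables is:
h(d) = C(d+n-1, n-1)
h(9) = C(9+2-1, 2-1) = C(10, 1)
= 10! / (1! * 9!)
= 10

10


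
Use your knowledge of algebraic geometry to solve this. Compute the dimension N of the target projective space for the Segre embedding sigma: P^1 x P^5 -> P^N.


The Segre embedding maps P^m x P^n into P^N via
all products of coordinates from each factor.
N = (m+1)(n+1) - 1
N = (1+1)(5+1) - 1
N = 2*6 - 1
N = 12 - 1 = 11

11
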